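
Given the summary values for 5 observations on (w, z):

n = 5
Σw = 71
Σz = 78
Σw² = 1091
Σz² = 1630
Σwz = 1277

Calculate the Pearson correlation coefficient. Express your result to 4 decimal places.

0.9158

r = (nΣwz − ΣwΣz) / √[(nΣw² − (Σw)²)(nΣz² − (Σz)²)]
Numerator: 5×1277 − 71×78 = 847
Denominator: √[(5455 − 5041)(8150 − 6084)] = √[414 × 2066] = 924.8373
r = 847 / 924.8373 ≈ 0.9158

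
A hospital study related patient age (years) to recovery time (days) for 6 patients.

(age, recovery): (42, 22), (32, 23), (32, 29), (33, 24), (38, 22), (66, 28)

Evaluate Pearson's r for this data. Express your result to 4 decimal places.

n = 6, Σx = 243, Σy = 148, Σx² = 10701, Σy² = 3698, Σxy = 6064
nΣxy − ΣxΣy = 36384 − 35964 = 420
nΣx² − (Σx)² = 64206 − 59049 = 5157; nΣy² − (Σy)² = 22188 − 21904 = 284
r = 420 / √(5157 × 284) = 420 / 1210.2016 ≈ 0.3470

0.3470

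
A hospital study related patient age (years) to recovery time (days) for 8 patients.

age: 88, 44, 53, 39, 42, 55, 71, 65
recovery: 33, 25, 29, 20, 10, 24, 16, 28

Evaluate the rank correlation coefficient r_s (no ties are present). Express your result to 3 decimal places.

0.476

Rank age: 8, 3, 4, 1, 2, 5, 7, 6
Rank recovery: 8, 5, 7, 3, 1, 4, 2, 6
d = rank(age) − rank(recovery): 0, -2, -3, -2, 1, 1, 5, 0; Σd² = 44
ρ = 1 − 6Σd² / [n(n²−1)] = 1 − 6×44 / (8×63) = 1 − 264/504 ≈ 0.476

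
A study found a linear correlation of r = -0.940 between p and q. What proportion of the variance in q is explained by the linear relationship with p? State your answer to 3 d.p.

0.884

r² = (-0.940)² = 0.884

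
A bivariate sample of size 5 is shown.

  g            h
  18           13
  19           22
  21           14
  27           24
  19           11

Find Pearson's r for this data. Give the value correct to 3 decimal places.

n = 5, Σg = 104, Σh = 84, Σg² = 2216, Σh² = 1546, Σgh = 1803
nΣgh − ΣgΣh = 9015 − 8736 = 279
nΣg² − (Σg)² = 11080 − 10816 = 264; nΣh² − (Σh)² = 7730 − 7056 = 674
r = 279 / √(264 × 674) = 279 / 421.8246 ≈ 0.661

0.661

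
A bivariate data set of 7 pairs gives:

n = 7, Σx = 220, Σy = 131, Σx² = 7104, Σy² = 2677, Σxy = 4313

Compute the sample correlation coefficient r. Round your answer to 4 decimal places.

r = (nΣxy − ΣxΣy) / √[(nΣx² − (Σx)²)(nΣy² − (Σy)²)]
Numerator: 7×4313 − 220×131 = 1371
Denominator: √[(49728 − 48400)(18739 − 17161)] = √[1328 × 1578] = 1447.6132
r = 1371 / 1447.6132 ≈ 0.9471

0.9471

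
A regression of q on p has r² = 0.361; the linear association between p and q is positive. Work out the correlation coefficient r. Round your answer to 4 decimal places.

0.6008

|r| = √0.361 = 0.6008
The association is positive, so r = 0.6008.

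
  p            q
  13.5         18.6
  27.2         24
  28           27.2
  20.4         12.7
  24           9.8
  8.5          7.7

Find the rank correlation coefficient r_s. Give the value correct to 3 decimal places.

Rank p: 2, 5, 6, 3, 4, 1
Rank q: 4, 5, 6, 3, 2, 1
d = rank(p) − rank(q): -2, 0, 0, 0, 2, 0; Σd² = 8
ρ = 1 − 6Σd² / [n(n²−1)] = 1 − 6×8 / (6×35) = 1 − 48/210 ≈ 0.771

0.771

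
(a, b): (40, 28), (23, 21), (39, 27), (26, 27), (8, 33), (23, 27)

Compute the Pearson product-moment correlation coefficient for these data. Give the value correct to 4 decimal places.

n = 6, Σa = 159, Σb = 163, Σa² = 4919, Σb² = 4501, Σab = 4243
nΣab − ΣaΣb = 25458 − 25917 = -459
nΣa² − (Σa)² = 29514 − 25281 = 4233; nΣb² − (Σb)² = 27006 − 26569 = 437
r = -459 / √(4233 × 437) = -459 / 1360.0812 ≈ -0.3375

-0.3375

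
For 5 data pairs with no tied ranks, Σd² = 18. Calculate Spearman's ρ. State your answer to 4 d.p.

0.1000

ρ = 1 − 6Σd² / [n(n²−1)] = 1 − 6×18 / (5×24)
  = 1 − 108/120 = 1 − 0.90000 ≈ 0.1000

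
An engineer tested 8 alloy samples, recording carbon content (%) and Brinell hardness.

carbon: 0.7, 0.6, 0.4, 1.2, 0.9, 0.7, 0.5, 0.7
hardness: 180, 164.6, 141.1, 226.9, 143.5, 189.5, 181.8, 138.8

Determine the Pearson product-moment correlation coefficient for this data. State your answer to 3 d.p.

0.572

n = 8, Σx = 5.7, Σy = 1366.2, Σx² = 4.49, Σy² = 239705.16, Σxy = 1003.34
nΣxy − ΣxΣy = 8026.72 − 7787.34 = 239.38
nΣx² − (Σx)² = 35.92 − 32.49 = 3.43; nΣy² − (Σy)² = 1917641.28 − 1866502.44 = 51138.84
r = 239.38 / √(3.43 × 51138.84) = 239.38 / 418.8153 ≈ 0.572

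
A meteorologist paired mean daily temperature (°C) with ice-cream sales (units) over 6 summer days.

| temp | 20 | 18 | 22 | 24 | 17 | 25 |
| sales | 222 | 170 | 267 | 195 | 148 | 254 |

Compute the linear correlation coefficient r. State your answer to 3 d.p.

n = 6, Σx = 126, Σy = 1256, Σx² = 2698, Σy² = 273918, Σxy = 26920
nΣxy − ΣxΣy = 161520 − 158256 = 3264
nΣx² − (Σx)² = 16188 − 15876 = 312; nΣy² − (Σy)² = 1643508 − 1577536 = 65972
r = 3264 / √(312 × 65972) = 3264 / 4536.8782 ≈ 0.719

0.719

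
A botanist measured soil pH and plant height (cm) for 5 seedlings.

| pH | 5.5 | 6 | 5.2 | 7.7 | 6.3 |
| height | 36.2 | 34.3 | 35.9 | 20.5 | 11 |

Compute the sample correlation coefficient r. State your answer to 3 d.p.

n = 5, Σx = 30.7, Σy = 137.9, Σx² = 192.27, Σy² = 4316.99, Σxy = 818.73
nΣxy − ΣxΣy = 4093.65 − 4233.53 = -139.88
nΣx² − (Σx)² = 961.35 − 942.49 = 18.86; nΣy² − (Σy)² = 21584.95 − 19016.41 = 2568.54
r = -139.88 / √(18.86 × 2568.54) = -139.88 / 220.0969 ≈ -0.636

-0.636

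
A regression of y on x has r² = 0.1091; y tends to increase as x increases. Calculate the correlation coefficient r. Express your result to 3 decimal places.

0.330

|r| = √0.1091 = 0.330
The association is positive, so r = 0.330.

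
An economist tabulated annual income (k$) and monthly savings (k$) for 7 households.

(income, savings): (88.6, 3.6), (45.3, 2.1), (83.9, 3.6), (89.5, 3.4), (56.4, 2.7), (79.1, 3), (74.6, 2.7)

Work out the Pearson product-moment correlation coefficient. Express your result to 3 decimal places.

n = 7, Σx = 517.4, Σy = 21.1, Σx² = 39954.44, Σy² = 65.47, Σxy = 1611.43
nΣxy − ΣxΣy = 11280.01 − 10917.14 = 362.87
nΣx² − (Σx)² = 279681.08 − 267702.76 = 11978.32; nΣy² − (Σy)² = 458.29 − 445.21 = 13.08
r = 362.87 / √(11978.32 × 13.08) = 362.87 / 395.8237 ≈ 0.917

0.917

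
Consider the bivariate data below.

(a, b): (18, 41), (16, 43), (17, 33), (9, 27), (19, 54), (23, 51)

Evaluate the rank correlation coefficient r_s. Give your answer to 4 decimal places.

Rank a: 4, 2, 3, 1, 5, 6
Rank b: 3, 4, 2, 1, 6, 5
d = rank(a) − rank(b): 1, -2, 1, 0, -1, 1; Σd² = 8
ρ = 1 − 6Σd² / [n(n²−1)] = 1 − 6×8 / (6×35) = 1 − 48/210 ≈ 0.7714

0.7714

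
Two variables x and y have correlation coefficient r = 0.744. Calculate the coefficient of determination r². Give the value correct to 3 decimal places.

r² = (0.744)² = 0.554

0.554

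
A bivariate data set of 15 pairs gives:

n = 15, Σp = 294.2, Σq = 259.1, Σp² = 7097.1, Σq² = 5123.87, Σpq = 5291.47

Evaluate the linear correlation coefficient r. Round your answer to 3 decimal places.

0.226

r = (nΣpq − ΣpΣq) / √[(nΣp² − (Σp)²)(nΣq² − (Σq)²)]
Numerator: 15×5291.47 − 294.2×259.1 = 3144.83
Denominator: √[(106456.5 − 86553.64)(76858.05 − 67132.81)] = √[19902.86 × 9725.24] = 13912.5875
r = 3144.83 / 13912.5875 ≈ 0.226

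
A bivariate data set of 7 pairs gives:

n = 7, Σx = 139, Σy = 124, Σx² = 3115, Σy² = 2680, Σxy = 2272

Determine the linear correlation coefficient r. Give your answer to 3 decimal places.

-0.459

r = (nΣxy − ΣxΣy) / √[(nΣx² − (Σx)²)(nΣy² − (Σy)²)]
Numerator: 7×2272 − 139×124 = -1332
Denominator: √[(21805 − 19321)(18760 − 15376)] = √[2484 × 3384] = 2899.2854
r = -1332 / 2899.2854 ≈ -0.459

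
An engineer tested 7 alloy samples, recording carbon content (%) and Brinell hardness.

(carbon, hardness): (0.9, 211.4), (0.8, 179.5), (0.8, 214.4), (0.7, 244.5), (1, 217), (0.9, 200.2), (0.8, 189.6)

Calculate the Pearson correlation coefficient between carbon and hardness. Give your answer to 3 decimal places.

-0.187

n = 7, Σx = 5.9, Σy = 1456.6, Σx² = 5.03, Σy² = 305775.02, Σxy = 1225.39
nΣxy − ΣxΣy = 8577.73 − 8593.94 = -16.21
nΣx² − (Σx)² = 35.21 − 34.81 = 0.4; nΣy² − (Σy)² = 2140425.14 − 2121683.56 = 18741.58
r = -16.21 / √(0.4 × 18741.58) = -16.21 / 86.5831 ≈ -0.187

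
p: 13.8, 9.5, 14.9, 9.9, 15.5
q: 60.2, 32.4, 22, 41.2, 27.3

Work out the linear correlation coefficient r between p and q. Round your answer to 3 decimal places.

n = 5, Σp = 63.6, Σq = 183.1, Σp² = 840.96, Σq² = 7600.53, Σpq = 2297.39
nΣpq − ΣpΣq = 11486.95 − 11645.16 = -158.21
nΣp² − (Σp)² = 4204.8 − 4044.96 = 159.84; nΣq² − (Σq)² = 38002.65 − 33525.61 = 4477.04
r = -158.21 / √(159.84 × 4477.04) = -158.21 / 845.9374 ≈ -0.187

-0.187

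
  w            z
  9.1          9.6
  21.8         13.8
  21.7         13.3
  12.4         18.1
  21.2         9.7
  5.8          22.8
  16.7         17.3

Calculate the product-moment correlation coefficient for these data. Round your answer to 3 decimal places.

-0.513

n = 7, Σw = 108.7, Σz = 104.6, Σw² = 1944.67, Σz² = 1700.32, Σwz = 1528.04
nΣwz − ΣwΣz = 10696.28 − 11370.02 = -673.74
nΣw² − (Σw)² = 13612.69 − 11815.69 = 1797; nΣz² − (Σz)² = 11902.24 − 10941.16 = 961.08
r = -673.74 / √(1797 × 961.08) = -673.74 / 1314.1768 ≈ -0.513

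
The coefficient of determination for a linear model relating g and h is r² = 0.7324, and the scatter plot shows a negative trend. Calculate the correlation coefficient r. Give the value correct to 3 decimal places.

|r| = √0.7324 = 0.856
The association is negative, so r = −0.856.

-0.856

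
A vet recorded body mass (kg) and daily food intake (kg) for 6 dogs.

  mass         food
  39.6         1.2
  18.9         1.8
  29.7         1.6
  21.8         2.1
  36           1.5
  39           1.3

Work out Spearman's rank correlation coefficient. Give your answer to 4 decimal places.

Rank mass: 6, 1, 3, 2, 4, 5
Rank food: 1, 5, 4, 6, 3, 2
d = rank(mass) − rank(food): 5, -4, -1, -4, 1, 3; Σd² = 68
ρ = 1 − 6Σd² / [n(n²−1)] = 1 − 6×68 / (6×35) = 1 − 408/210 ≈ -0.9429

-0.9429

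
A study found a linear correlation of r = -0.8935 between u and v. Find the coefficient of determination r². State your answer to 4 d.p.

0.7983

r² = (-0.8935)² = 0.7983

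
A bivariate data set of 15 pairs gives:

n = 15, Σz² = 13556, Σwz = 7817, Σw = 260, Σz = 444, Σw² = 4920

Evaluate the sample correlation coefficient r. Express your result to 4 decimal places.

0.2926

r = (nΣwz − ΣwΣz) / √[(nΣw² − (Σw)²)(nΣz² − (Σz)²)]
Numerator: 15×7817 − 260×444 = 1815
Denominator: √[(73800 − 67600)(203340 − 197136)] = √[6200 × 6204] = 6201.9997
r = 1815 / 6201.9997 ≈ 0.2926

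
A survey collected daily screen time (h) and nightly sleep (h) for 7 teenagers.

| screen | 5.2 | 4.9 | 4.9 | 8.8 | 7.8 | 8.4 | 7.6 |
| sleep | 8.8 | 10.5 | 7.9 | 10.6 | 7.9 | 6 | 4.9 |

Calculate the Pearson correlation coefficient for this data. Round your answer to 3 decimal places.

n = 7, Σx = 47.6, Σy = 56.6, Σx² = 341.66, Σy² = 484.88, Σxy = 378.46
nΣxy − ΣxΣy = 2649.22 − 2694.16 = -44.94
nΣx² − (Σx)² = 2391.62 − 2265.76 = 125.86; nΣy² − (Σy)² = 3394.16 − 3203.56 = 190.6
r = -44.94 / √(125.86 × 190.6) = -44.94 / 154.8836 ≈ -0.290

-0.290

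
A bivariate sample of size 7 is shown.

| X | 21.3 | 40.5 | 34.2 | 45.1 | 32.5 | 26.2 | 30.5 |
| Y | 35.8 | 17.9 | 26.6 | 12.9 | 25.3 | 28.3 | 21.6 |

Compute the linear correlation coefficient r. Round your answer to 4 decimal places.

n = 7, ΣX = 230.3, ΣY = 168.4, ΣX² = 7970.53, ΣY² = 4383.56, ΣXY = 5201.51
nΣXY − ΣXΣY = 36410.57 − 38782.52 = -2371.95
nΣX² − (ΣX)² = 55793.71 − 53038.09 = 2755.62; nΣY² − (ΣY)² = 30684.92 − 28358.56 = 2326.36
r = -2371.95 / √(2755.62 × 2326.36) = -2371.95 / 2531.9092 ≈ -0.9368

-0.9368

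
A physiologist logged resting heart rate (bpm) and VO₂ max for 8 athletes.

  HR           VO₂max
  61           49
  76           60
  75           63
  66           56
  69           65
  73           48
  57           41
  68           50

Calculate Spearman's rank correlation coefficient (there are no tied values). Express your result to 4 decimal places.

Rank HR: 2, 8, 7, 3, 5, 6, 1, 4
Rank VO₂max: 3, 6, 7, 5, 8, 2, 1, 4
d = rank(HR) − rank(VO₂max): -1, 2, 0, -2, -3, 4, 0, 0; Σd² = 34
ρ = 1 − 6Σd² / [n(n²−1)] = 1 − 6×34 / (8×63) = 1 − 204/504 ≈ 0.5952

0.5952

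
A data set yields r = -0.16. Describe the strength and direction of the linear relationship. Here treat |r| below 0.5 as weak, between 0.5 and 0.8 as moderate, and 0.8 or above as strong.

weak negative

r = -0.16 < 0 so the relationship is negative.
|r| = 0.16, which falls in the weak range.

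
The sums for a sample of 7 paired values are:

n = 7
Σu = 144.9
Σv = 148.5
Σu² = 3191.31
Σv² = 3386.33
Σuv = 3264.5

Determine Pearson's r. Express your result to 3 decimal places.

0.895

r = (nΣuv − ΣuΣv) / √[(nΣu² − (Σu)²)(nΣv² − (Σv)²)]
Numerator: 7×3264.5 − 144.9×148.5 = 1333.85
Denominator: √[(22339.17 − 20996.01)(23704.31 − 22052.25)] = √[1343.16 × 1652.06] = 1489.6244
r = 1333.85 / 1489.6244 ≈ 0.895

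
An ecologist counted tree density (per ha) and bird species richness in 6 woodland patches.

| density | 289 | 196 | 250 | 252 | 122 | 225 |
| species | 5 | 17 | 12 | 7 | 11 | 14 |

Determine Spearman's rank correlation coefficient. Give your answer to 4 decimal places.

-0.6571

Rank density: 6, 2, 4, 5, 1, 3
Rank species: 1, 6, 4, 2, 3, 5
d = rank(density) − rank(species): 5, -4, 0, 3, -2, -2; Σd² = 58
ρ = 1 − 6Σd² / [n(n²−1)] = 1 − 6×58 / (6×35) = 1 − 348/210 ≈ -0.6571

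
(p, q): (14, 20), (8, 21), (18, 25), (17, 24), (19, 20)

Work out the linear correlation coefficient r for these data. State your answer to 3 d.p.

0.336

n = 5, Σp = 76, Σq = 110, Σp² = 1234, Σq² = 2442, Σpq = 1686
nΣpq − ΣpΣq = 8430 − 8360 = 70
nΣp² − (Σp)² = 6170 − 5776 = 394; nΣq² − (Σq)² = 12210 − 12100 = 110
r = 70 / √(394 × 110) = 70 / 208.1826 ≈ 0.336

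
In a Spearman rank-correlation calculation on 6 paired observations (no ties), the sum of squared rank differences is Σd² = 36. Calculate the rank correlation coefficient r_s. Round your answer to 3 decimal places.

-0.029

ρ = 1 − 6Σd² / [n(n²−1)] = 1 − 6×36 / (6×35)
  = 1 − 216/210 = 1 − 1.0286 ≈ -0.029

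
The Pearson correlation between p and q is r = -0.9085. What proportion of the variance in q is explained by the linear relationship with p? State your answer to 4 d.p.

r² = (-0.9085)² = 0.8254

0.8254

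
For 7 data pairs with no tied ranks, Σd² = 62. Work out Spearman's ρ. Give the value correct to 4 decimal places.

ρ = 1 − 6Σd² / [n(n²−1)] = 1 − 6×62 / (7×48)
  = 1 − 372/336 = 1 − 1.10714 ≈ -0.1071

-0.1071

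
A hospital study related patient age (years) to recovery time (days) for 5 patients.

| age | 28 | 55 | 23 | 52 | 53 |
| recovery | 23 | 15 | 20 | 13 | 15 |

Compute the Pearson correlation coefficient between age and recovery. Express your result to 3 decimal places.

n = 5, Σx = 211, Σy = 86, Σx² = 9851, Σy² = 1548, Σxy = 3400
nΣxy − ΣxΣy = 17000 − 18146 = -1146
nΣx² − (Σx)² = 49255 − 44521 = 4734; nΣy² − (Σy)² = 7740 − 7396 = 344
r = -1146 / √(4734 × 344) = -1146 / 1276.1254 ≈ -0.898

-0.898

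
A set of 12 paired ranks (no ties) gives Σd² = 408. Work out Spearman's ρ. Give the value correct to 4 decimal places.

-0.4266

ρ = 1 − 6Σd² / [n(n²−1)] = 1 − 6×408 / (12×143)
  = 1 − 2448/1716 = 1 − 1.42657 ≈ -0.4266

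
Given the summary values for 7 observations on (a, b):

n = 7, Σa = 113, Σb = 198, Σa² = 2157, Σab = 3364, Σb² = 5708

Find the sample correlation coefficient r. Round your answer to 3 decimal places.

r = (nΣab − ΣaΣb) / √[(nΣa² − (Σa)²)(nΣb² − (Σb)²)]
Numerator: 7×3364 − 113×198 = 1174
Denominator: √[(15099 − 12769)(39956 − 39204)] = √[2330 × 752] = 1323.6918
r = 1174 / 1323.6918 ≈ 0.887

0.887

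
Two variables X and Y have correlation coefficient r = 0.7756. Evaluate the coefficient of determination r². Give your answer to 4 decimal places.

r² = (0.7756)² = 0.6016

0.6016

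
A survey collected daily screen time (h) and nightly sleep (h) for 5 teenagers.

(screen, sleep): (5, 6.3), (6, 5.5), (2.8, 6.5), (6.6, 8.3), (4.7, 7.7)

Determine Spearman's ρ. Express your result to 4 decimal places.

0.1000

Rank screen: 3, 4, 1, 5, 2
Rank sleep: 2, 1, 3, 5, 4
d = rank(screen) − rank(sleep): 1, 3, -2, 0, -2; Σd² = 18
ρ = 1 − 6Σd² / [n(n²−1)] = 1 − 6×18 / (5×24) = 1 − 108/120 ≈ 0.1000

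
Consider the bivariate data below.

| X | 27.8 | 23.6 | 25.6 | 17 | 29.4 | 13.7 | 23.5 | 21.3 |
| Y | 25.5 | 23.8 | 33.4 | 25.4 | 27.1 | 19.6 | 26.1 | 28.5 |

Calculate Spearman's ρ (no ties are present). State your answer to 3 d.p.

Rank X: 7, 5, 6, 2, 8, 1, 4, 3
Rank Y: 4, 2, 8, 3, 6, 1, 5, 7
d = rank(X) − rank(Y): 3, 3, -2, -1, 2, 0, -1, -4; Σd² = 44
ρ = 1 − 6Σd² / [n(n²−1)] = 1 − 6×44 / (8×63) = 1 − 264/504 ≈ 0.476

0.476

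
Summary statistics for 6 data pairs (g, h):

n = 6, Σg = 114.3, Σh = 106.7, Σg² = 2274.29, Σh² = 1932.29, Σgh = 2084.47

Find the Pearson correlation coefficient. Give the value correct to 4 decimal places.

0.8926

r = (nΣgh − ΣgΣh) / √[(nΣg² − (Σg)²)(nΣh² − (Σh)²)]
Numerator: 6×2084.47 − 114.3×106.7 = 311.01
Denominator: √[(13645.74 − 13064.49)(11593.74 − 11384.89)] = √[581.25 × 208.85] = 348.4165
r = 311.01 / 348.4165 ≈ 0.8926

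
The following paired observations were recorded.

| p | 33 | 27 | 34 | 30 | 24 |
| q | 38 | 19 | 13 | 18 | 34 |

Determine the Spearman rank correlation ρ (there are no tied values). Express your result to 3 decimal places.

-0.400

Rank p: 4, 2, 5, 3, 1
Rank q: 5, 3, 1, 2, 4
d = rank(p) − rank(q): -1, -1, 4, 1, -3; Σd² = 28
ρ = 1 − 6Σd² / [n(n²−1)] = 1 − 6×28 / (5×24) = 1 − 168/120 ≈ -0.400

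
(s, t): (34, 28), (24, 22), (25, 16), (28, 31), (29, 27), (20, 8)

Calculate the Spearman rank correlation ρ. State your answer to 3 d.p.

0.771

Rank s: 6, 2, 3, 4, 5, 1
Rank t: 5, 3, 2, 6, 4, 1
d = rank(s) − rank(t): 1, -1, 1, -2, 1, 0; Σd² = 8
ρ = 1 − 6Σd² / [n(n²−1)] = 1 − 6×8 / (6×35) = 1 − 48/210 ≈ 0.771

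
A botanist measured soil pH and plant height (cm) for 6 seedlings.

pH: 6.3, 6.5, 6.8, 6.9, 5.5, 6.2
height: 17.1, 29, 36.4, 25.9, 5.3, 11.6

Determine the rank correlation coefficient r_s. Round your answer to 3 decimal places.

0.829

Rank pH: 3, 4, 5, 6, 1, 2
Rank height: 3, 5, 6, 4, 1, 2
d = rank(pH) − rank(height): 0, -1, -1, 2, 0, 0; Σd² = 6
ρ = 1 − 6Σd² / [n(n²−1)] = 1 − 6×6 / (6×35) = 1 − 36/210 ≈ 0.829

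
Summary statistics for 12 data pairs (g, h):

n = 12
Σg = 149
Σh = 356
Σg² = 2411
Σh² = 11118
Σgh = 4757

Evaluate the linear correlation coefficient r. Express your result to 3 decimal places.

r = (nΣgh − ΣgΣh) / √[(nΣg² − (Σg)²)(nΣh² − (Σh)²)]
Numerator: 12×4757 − 149×356 = 4040
Denominator: √[(28932 − 22201)(133416 − 126736)] = √[6731 × 6680] = 6705.4515
r = 4040 / 6705.4515 ≈ 0.602

0.602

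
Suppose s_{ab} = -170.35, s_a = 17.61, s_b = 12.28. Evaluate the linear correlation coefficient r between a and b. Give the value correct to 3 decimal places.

r = Cov(a,b) / (s_a · s_b) = -170.35 / (17.61 × 12.28)
  = -170.35 / 216.2508 ≈ -0.788

-0.788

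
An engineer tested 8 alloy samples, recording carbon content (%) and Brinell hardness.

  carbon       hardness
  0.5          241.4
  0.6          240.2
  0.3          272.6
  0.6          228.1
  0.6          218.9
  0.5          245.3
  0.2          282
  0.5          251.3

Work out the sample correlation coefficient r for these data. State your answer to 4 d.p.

-0.9500

n = 8, Σx = 3.8, Σy = 1979.8, Σx² = 1.96, Σy² = 493075.36, Σxy = 919.5
nΣxy − ΣxΣy = 7356 − 7523.24 = -167.24
nΣx² − (Σx)² = 15.68 − 14.44 = 1.24; nΣy² − (Σy)² = 3944602.88 − 3919608.04 = 24994.84
r = -167.24 / √(1.24 × 24994.84) = -167.24 / 176.0500 ≈ -0.9500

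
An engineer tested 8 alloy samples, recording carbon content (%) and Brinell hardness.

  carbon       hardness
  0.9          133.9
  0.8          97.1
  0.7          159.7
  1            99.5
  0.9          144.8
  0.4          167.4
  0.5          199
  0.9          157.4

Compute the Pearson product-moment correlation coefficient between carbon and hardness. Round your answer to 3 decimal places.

n = 8, Σx = 6.1, Σy = 1158.8, Σx² = 4.97, Σy² = 176127.52, Σxy = 847.92
nΣxy − ΣxΣy = 6783.36 − 7068.68 = -285.32
nΣx² − (Σx)² = 39.76 − 37.21 = 2.55; nΣy² − (Σy)² = 1409020.16 − 1342817.44 = 66202.72
r = -285.32 / √(2.55 × 66202.72) = -285.32 / 410.8734 ≈ -0.694

-0.694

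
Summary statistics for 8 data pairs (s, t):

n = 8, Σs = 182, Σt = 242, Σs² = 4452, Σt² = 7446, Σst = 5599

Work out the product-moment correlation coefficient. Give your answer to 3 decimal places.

r = (nΣst − ΣsΣt) / √[(nΣs² − (Σs)²)(nΣt² − (Σt)²)]
Numerator: 8×5599 − 182×242 = 748
Denominator: √[(35616 − 33124)(59568 − 58564)] = √[2492 × 1004] = 1581.7610
r = 748 / 1581.7610 ≈ 0.473

0.473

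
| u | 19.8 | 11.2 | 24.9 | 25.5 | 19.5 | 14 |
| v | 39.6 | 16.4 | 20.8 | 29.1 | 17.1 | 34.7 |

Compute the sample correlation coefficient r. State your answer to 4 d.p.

0.0976

n = 6, Σu = 114.9, Σv = 157.7, Σu² = 2363.99, Σv² = 4613.07, Σuv = 3046.98
nΣuv − ΣuΣv = 18281.88 − 18119.73 = 162.15
nΣu² − (Σu)² = 14183.94 − 13202.01 = 981.93; nΣv² − (Σv)² = 27678.42 − 24869.29 = 2809.13
r = 162.15 / √(981.93 × 2809.13) = 162.15 / 1660.8338 ≈ 0.0976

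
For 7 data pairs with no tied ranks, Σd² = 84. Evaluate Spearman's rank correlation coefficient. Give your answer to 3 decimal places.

ρ = 1 − 6Σd² / [n(n²−1)] = 1 − 6×84 / (7×48)
  = 1 − 504/336 = 1 − 1.5000 ≈ -0.500

-0.500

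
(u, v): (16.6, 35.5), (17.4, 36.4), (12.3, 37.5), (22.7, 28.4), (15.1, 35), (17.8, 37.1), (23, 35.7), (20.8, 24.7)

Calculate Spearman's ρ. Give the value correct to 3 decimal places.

Rank u: 3, 4, 1, 7, 2, 5, 8, 6
Rank v: 4, 6, 8, 2, 3, 7, 5, 1
d = rank(u) − rank(v): -1, -2, -7, 5, -1, -2, 3, 5; Σd² = 118
ρ = 1 − 6Σd² / [n(n²−1)] = 1 − 6×118 / (8×63) = 1 − 708/504 ≈ -0.405

-0.405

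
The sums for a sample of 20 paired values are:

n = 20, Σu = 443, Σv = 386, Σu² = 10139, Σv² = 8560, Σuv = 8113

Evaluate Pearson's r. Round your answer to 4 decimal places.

-0.7256

r = (nΣuv − ΣuΣv) / √[(nΣu² − (Σu)²)(nΣv² − (Σv)²)]
Numerator: 20×8113 − 443×386 = -8738
Denominator: √[(202780 − 196249)(171200 − 148996)] = √[6531 × 22204] = 12042.1893
r = -8738 / 12042.1893 ≈ -0.7256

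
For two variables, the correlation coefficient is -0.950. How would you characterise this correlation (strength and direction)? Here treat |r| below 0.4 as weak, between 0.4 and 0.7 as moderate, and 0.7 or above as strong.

strong negative

r = -0.950 < 0 so the relationship is negative.
|r| = 0.950, which falls in the strong range.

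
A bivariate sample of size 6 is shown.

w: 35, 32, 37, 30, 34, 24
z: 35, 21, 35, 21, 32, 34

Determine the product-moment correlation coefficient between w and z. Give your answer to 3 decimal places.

0.192

n = 6, Σw = 192, Σz = 178, Σw² = 6250, Σz² = 5512, Σwz = 5726
nΣwz − ΣwΣz = 34356 − 34176 = 180
nΣw² − (Σw)² = 37500 − 36864 = 636; nΣz² − (Σz)² = 33072 − 31684 = 1388
r = 180 / √(636 × 1388) = 180 / 939.5573 ≈ 0.192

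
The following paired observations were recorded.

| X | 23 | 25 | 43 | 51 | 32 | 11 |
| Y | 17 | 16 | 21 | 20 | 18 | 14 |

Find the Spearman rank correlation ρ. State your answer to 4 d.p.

0.8857

Rank X: 2, 3, 5, 6, 4, 1
Rank Y: 3, 2, 6, 5, 4, 1
d = rank(X) − rank(Y): -1, 1, -1, 1, 0, 0; Σd² = 4
ρ = 1 − 6Σd² / [n(n²−1)] = 1 − 6×4 / (6×35) = 1 − 24/210 ≈ 0.8857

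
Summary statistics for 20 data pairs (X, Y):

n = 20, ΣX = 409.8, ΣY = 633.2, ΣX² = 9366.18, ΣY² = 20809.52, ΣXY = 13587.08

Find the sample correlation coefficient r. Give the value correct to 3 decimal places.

0.713

r = (nΣXY − ΣXΣY) / √[(nΣX² − (ΣX)²)(nΣY² − (ΣY)²)]
Numerator: 20×13587.08 − 409.8×633.2 = 12256.24
Denominator: √[(187323.6 − 167936.04)(416190.4 − 400942.24)] = √[19387.56 × 15248.16] = 17193.7377
r = 12256.24 / 17193.7377 ≈ 0.713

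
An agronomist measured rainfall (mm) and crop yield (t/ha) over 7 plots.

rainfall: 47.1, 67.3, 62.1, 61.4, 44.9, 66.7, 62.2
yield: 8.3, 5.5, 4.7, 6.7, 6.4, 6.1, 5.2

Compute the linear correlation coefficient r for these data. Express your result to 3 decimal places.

n = 7, Σx = 411.7, Σy = 42.9, Σx² = 24707.81, Σy² = 271.33, Σxy = 2482
nΣxy − ΣxΣy = 17374 − 17661.93 = -287.93
nΣx² − (Σx)² = 172954.67 − 169496.89 = 3457.78; nΣy² − (Σy)² = 1899.31 − 1840.41 = 58.9
r = -287.93 / √(3457.78 × 58.9) = -287.93 / 451.2906 ≈ -0.638

-0.638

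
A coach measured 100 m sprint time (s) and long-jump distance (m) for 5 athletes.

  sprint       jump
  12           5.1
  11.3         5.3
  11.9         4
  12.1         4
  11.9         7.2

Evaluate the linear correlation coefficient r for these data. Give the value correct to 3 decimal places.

n = 5, Σx = 59.2, Σy = 25.6, Σx² = 701.32, Σy² = 137.94, Σxy = 302.77
nΣxy − ΣxΣy = 1513.85 − 1515.52 = -1.67
nΣx² − (Σx)² = 3506.6 − 3504.64 = 1.96; nΣy² − (Σy)² = 689.7 − 655.36 = 34.34
r = -1.67 / √(1.96 × 34.34) = -1.67 / 8.2040 ≈ -0.204

-0.204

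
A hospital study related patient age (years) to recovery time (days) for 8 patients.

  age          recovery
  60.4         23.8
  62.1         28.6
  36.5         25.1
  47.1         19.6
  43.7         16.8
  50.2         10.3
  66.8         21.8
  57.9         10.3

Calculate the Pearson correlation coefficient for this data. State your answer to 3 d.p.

0.122

n = 8, Σx = 424.7, Σy = 156.3, Σx² = 23299.61, Σy² = 3368.23, Σxy = 8356.72
nΣxy − ΣxΣy = 66853.76 − 66380.61 = 473.15
nΣx² − (Σx)² = 186396.88 − 180370.09 = 6026.79; nΣy² − (Σy)² = 26945.84 − 24429.69 = 2516.15
r = 473.15 / √(6026.79 × 2516.15) = 473.15 / 3894.1376 ≈ 0.122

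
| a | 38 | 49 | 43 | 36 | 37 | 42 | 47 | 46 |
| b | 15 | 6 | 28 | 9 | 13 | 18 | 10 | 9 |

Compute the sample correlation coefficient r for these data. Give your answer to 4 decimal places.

-0.2089

n = 8, Σa = 338, Σb = 108, Σa² = 14448, Σb² = 1800, Σab = 4513
nΣab − ΣaΣb = 36104 − 36504 = -400
nΣa² − (Σa)² = 115584 − 114244 = 1340; nΣb² − (Σb)² = 14400 − 11664 = 2736
r = -400 / √(1340 × 2736) = -400 / 1914.7428 ≈ -0.2089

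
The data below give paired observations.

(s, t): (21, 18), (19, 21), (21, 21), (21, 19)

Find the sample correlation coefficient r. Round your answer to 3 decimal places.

-0.556

n = 4, Σs = 82, Σt = 79, Σs² = 1684, Σt² = 1567, Σst = 1617
nΣst − ΣsΣt = 6468 − 6478 = -10
nΣs² − (Σs)² = 6736 − 6724 = 12; nΣt² − (Σt)² = 6268 − 6241 = 27
r = -10 / √(12 × 27) = -10 / 18.0000 ≈ -0.556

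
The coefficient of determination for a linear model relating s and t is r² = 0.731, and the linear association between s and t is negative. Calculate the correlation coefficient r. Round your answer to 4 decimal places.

|r| = √0.731 = 0.8550
The association is negative, so r = −0.8550.

-0.8550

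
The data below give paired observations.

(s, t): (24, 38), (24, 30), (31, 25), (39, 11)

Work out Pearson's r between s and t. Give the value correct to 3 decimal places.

-0.955

n = 4, Σs = 118, Σt = 104, Σs² = 3634, Σt² = 3090, Σst = 2836
nΣst − ΣsΣt = 11344 − 12272 = -928
nΣs² − (Σs)² = 14536 − 13924 = 612; nΣt² − (Σt)² = 12360 − 10816 = 1544
r = -928 / √(612 × 1544) = -928 / 972.0741 ≈ -0.955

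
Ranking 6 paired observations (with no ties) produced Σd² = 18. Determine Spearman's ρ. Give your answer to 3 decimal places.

ρ = 1 − 6Σd² / [n(n²−1)] = 1 − 6×18 / (6×35)
  = 1 − 108/210 = 1 − 0.5143 ≈ 0.486

0.486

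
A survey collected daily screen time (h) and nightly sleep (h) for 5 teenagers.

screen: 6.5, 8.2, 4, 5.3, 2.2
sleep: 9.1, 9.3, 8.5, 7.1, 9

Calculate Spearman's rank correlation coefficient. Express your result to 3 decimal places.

0.600

Rank screen: 4, 5, 2, 3, 1
Rank sleep: 4, 5, 2, 1, 3
d = rank(screen) − rank(sleep): 0, 0, 0, 2, -2; Σd² = 8
ρ = 1 − 6Σd² / [n(n²−1)] = 1 − 6×8 / (5×24) = 1 − 48/120 ≈ 0.600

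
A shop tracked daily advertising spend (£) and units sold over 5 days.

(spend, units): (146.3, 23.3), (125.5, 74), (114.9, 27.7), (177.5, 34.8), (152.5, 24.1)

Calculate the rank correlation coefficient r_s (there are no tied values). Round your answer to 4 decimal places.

Rank spend: 3, 2, 1, 5, 4
Rank units: 1, 5, 3, 4, 2
d = rank(spend) − rank(units): 2, -3, -2, 1, 2; Σd² = 22
ρ = 1 − 6Σd² / [n(n²−1)] = 1 − 6×22 / (5×24) = 1 − 132/120 ≈ -0.1000

-0.1000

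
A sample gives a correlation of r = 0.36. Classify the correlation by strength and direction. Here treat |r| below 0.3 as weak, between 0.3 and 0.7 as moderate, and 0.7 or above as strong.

r = 0.36 > 0 so the relationship is positive.
|r| = 0.36, which falls in the moderate range.

moderate positive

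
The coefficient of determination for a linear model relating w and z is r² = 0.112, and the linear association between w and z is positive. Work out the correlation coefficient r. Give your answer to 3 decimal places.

|r| = √0.112 = 0.335
The association is positive, so r = 0.335.

0.335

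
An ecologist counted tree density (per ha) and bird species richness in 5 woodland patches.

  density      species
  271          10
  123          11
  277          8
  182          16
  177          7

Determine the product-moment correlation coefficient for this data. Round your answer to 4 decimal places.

-0.3033

n = 5, Σx = 1030, Σy = 52, Σx² = 229752, Σy² = 590, Σxy = 10430
nΣxy − ΣxΣy = 52150 − 53560 = -1410
nΣx² − (Σx)² = 1148760 − 1060900 = 87860; nΣy² − (Σy)² = 2950 − 2704 = 246
r = -1410 / √(87860 × 246) = -1410 / 4649.0386 ≈ -0.3033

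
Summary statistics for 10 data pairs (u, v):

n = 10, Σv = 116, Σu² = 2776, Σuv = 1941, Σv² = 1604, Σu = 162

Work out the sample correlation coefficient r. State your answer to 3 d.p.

r = (nΣuv − ΣuΣv) / √[(nΣu² − (Σu)²)(nΣv² − (Σv)²)]
Numerator: 10×1941 − 162×116 = 618
Denominator: √[(27760 − 26244)(16040 − 13456)] = √[1516 × 2584] = 1979.2281
r = 618 / 1979.2281 ≈ 0.312

0.312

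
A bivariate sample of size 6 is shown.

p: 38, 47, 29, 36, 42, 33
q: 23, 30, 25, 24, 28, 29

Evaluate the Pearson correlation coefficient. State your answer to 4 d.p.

n = 6, Σp = 225, Σq = 159, Σp² = 8643, Σq² = 4255, Σpq = 6006
nΣpq − ΣpΣq = 36036 − 35775 = 261
nΣp² − (Σp)² = 51858 − 50625 = 1233; nΣq² − (Σq)² = 25530 − 25281 = 249
r = 261 / √(1233 × 249) = 261 / 554.0911 ≈ 0.4710

0.4710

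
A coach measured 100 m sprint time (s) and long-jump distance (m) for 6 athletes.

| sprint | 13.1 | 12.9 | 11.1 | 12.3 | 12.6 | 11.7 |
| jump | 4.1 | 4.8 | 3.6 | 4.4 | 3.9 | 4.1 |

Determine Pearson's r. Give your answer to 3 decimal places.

n = 6, Σx = 73.7, Σy = 24.9, Σx² = 908.17, Σy² = 104.19, Σxy = 306.82
nΣxy − ΣxΣy = 1840.92 − 1835.13 = 5.79
nΣx² − (Σx)² = 5449.02 − 5431.69 = 17.33; nΣy² − (Σy)² = 625.14 − 620.01 = 5.13
r = 5.79 / √(17.33 × 5.13) = 5.79 / 9.4288 ≈ 0.614

0.614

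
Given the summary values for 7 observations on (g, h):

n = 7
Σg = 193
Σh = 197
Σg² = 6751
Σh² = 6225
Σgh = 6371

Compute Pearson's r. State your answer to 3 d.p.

0.952

r = (nΣgh − ΣgΣh) / √[(nΣg² − (Σg)²)(nΣh² − (Σh)²)]
Numerator: 7×6371 − 193×197 = 6576
Denominator: √[(47257 − 37249)(43575 − 38809)] = √[10008 × 4766] = 6906.3831
r = 6576 / 6906.3831 ≈ 0.952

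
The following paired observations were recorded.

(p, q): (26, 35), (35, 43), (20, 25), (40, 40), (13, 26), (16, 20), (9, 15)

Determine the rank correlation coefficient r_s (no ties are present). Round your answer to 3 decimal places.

Rank p: 5, 6, 4, 7, 2, 3, 1
Rank q: 5, 7, 3, 6, 4, 2, 1
d = rank(p) − rank(q): 0, -1, 1, 1, -2, 1, 0; Σd² = 8
ρ = 1 − 6Σd² / [n(n²−1)] = 1 − 6×8 / (7×48) = 1 − 48/336 ≈ 0.857

0.857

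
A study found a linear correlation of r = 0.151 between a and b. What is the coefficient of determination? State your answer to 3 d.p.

0.023

r² = (0.151)² = 0.023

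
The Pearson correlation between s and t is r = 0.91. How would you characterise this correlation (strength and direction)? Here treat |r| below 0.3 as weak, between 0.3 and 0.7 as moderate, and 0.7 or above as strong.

strong positive

r = 0.91 > 0 so the relationship is positive.
|r| = 0.91, which falls in the strong range.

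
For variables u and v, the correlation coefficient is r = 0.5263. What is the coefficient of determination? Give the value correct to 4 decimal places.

r² = (0.5263)² = 0.2770

0.2770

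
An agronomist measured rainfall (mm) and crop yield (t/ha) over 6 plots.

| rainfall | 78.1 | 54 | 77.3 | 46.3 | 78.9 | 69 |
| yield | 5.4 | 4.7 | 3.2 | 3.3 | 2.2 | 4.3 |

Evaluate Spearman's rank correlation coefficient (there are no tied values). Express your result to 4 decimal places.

Rank rainfall: 5, 2, 4, 1, 6, 3
Rank yield: 6, 5, 2, 3, 1, 4
d = rank(rainfall) − rank(yield): -1, -3, 2, -2, 5, -1; Σd² = 44
ρ = 1 − 6Σd² / [n(n²−1)] = 1 − 6×44 / (6×35) = 1 − 264/210 ≈ -0.2571

-0.2571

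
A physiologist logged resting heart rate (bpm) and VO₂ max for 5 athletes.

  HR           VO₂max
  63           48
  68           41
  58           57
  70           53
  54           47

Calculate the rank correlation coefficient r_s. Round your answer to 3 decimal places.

Rank HR: 3, 4, 2, 5, 1
Rank VO₂max: 3, 1, 5, 4, 2
d = rank(HR) − rank(VO₂max): 0, 3, -3, 1, -1; Σd² = 20
ρ = 1 − 6Σd² / [n(n²−1)] = 1 − 6×20 / (5×24) = 1 − 120/120 ≈ 0.000

0.000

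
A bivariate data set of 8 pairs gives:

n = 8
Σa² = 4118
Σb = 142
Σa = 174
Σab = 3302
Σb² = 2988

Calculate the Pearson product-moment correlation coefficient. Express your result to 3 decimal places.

0.541

r = (nΣab − ΣaΣb) / √[(nΣa² − (Σa)²)(nΣb² − (Σb)²)]
Numerator: 8×3302 − 174×142 = 1708
Denominator: √[(32944 − 30276)(23904 − 20164)] = √[2668 × 3740] = 3158.8479
r = 1708 / 3158.8479 ≈ 0.541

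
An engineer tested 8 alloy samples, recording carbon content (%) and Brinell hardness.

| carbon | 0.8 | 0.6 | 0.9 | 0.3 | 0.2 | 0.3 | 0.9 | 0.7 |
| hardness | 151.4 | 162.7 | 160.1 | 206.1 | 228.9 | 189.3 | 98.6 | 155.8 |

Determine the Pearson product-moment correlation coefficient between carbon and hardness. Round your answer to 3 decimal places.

-0.885

n = 8, Σx = 4.7, Σy = 1352.9, Σx² = 3.33, Σy² = 239727.77, Σxy = 725.03
nΣxy − ΣxΣy = 5800.24 − 6358.63 = -558.39
nΣx² − (Σx)² = 26.64 − 22.09 = 4.55; nΣy² − (Σy)² = 1917822.16 − 1830338.41 = 87483.75
r = -558.39 / √(4.55 × 87483.75) = -558.39 / 630.9129 ≈ -0.885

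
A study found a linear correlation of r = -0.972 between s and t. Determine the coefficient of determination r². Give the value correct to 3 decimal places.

r² = (-0.972)² = 0.945

0.945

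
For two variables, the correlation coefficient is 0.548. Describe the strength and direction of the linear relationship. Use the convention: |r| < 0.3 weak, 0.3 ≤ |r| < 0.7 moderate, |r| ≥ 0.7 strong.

moderate positive

r = 0.548 > 0 so the relationship is positive.
|r| = 0.548, which falls in the moderate range.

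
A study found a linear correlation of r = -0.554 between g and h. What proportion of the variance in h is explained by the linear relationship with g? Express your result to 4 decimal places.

0.3069

r² = (-0.554)² = 0.3069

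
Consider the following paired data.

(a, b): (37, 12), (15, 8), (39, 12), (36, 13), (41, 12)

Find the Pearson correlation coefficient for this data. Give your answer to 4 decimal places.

0.9315

n = 5, Σa = 168, Σb = 57, Σa² = 6092, Σb² = 665, Σab = 1992
nΣab − ΣaΣb = 9960 − 9576 = 384
nΣa² − (Σa)² = 30460 − 28224 = 2236; nΣb² − (Σb)² = 3325 − 3249 = 76
r = 384 / √(2236 × 76) = 384 / 412.2329 ≈ 0.9315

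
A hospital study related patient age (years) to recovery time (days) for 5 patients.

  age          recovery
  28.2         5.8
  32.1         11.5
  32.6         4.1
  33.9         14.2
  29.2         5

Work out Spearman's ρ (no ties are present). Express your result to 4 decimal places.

Rank age: 1, 3, 4, 5, 2
Rank recovery: 3, 4, 1, 5, 2
d = rank(age) − rank(recovery): -2, -1, 3, 0, 0; Σd² = 14
ρ = 1 − 6Σd² / [n(n²−1)] = 1 − 6×14 / (5×24) = 1 − 84/120 ≈ 0.3000

0.3000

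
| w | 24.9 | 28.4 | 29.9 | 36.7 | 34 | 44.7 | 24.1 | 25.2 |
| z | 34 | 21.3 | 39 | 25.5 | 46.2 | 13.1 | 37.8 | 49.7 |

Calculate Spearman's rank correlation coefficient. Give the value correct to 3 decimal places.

-0.381

Rank w: 2, 4, 5, 7, 6, 8, 1, 3
Rank z: 4, 2, 6, 3, 7, 1, 5, 8
d = rank(w) − rank(z): -2, 2, -1, 4, -1, 7, -4, -5; Σd² = 116
ρ = 1 − 6Σd² / [n(n²−1)] = 1 − 6×116 / (8×63) = 1 − 696/504 ≈ -0.381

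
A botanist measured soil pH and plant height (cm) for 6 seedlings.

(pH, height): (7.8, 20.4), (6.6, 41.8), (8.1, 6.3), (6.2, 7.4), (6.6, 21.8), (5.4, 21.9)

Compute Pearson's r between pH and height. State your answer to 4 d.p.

-0.2654

n = 6, Σx = 40.7, Σy = 119.6, Σx² = 281.17, Σy² = 3212.7, Σxy = 794.05
nΣxy − ΣxΣy = 4764.3 − 4867.72 = -103.42
nΣx² − (Σx)² = 1687.02 − 1656.49 = 30.53; nΣy² − (Σy)² = 19276.2 − 14304.16 = 4972.04
r = -103.42 / √(30.53 × 4972.04) = -103.42 / 389.6106 ≈ -0.2654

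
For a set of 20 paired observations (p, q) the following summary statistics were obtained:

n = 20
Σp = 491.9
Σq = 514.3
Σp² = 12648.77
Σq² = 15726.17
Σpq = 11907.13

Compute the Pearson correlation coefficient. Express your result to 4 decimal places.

-0.6324

r = (nΣpq − ΣpΣq) / √[(nΣp² − (Σp)²)(nΣq² − (Σq)²)]
Numerator: 20×11907.13 − 491.9×514.3 = -14841.57
Denominator: √[(252975.4 − 241965.61)(314523.4 − 264504.49)] = √[11009.79 × 50018.91] = 23466.9490
r = -14841.57 / 23466.9490 ≈ -0.6324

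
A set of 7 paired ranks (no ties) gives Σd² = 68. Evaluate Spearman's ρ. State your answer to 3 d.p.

-0.214

ρ = 1 − 6Σd² / [n(n²−1)] = 1 − 6×68 / (7×48)
  = 1 − 408/336 = 1 − 1.2143 ≈ -0.214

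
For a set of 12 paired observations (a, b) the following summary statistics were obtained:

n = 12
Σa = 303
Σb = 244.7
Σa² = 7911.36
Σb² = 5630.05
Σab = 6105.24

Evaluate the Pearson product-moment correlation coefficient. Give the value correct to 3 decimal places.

-0.180

r = (nΣab − ΣaΣb) / √[(nΣa² − (Σa)²)(nΣb² − (Σb)²)]
Numerator: 12×6105.24 − 303×244.7 = -881.22
Denominator: √[(94936.32 − 91809)(67560.6 − 59878.09)] = √[3127.32 × 7682.51] = 4901.5984
r = -881.22 / 4901.5984 ≈ -0.180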